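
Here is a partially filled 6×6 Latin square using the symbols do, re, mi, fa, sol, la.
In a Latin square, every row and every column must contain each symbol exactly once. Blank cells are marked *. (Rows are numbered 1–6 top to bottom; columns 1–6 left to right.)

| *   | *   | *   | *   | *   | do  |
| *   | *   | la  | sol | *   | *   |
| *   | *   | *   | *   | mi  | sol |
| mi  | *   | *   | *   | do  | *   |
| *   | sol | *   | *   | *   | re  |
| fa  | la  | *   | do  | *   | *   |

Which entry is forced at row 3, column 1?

re

Row 6, column 6: row 6 has {do, fa, la} and column 6 has {do, re, sol}, leaving only mi.
Row 2, column 6: row 2 has {sol, la} and column 6 has {do, re, mi, sol}, leaving only fa.
Row 2, column 5: row 2 has {fa, sol, la} and column 5 has {do, mi}, leaving only re.
Row 2, column 1: row 2 has {re, fa, sol, la} and column 1 has {mi, fa}, leaving only do.
Row 2, column 2: row 2 has {do, re, fa, sol, la} and column 2 has {sol, la}, leaving only mi.
Row 4, column 6: row 4 has {do, mi} and column 6 has {do, re, mi, fa, sol}, leaving only la.
Row 5, column 1: row 5 has {re, sol} and column 1 has {do, mi, fa}, leaving only la.
Row 3 already has {mi, sol} and column 1 already has {do, mi, fa, la}, so row 3, column 1 must be re.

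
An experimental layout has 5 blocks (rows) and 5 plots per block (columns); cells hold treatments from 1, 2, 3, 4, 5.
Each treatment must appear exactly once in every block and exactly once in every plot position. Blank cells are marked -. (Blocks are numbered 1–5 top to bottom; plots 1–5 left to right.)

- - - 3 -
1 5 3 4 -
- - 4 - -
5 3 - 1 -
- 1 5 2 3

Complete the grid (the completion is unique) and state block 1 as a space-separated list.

Block 2, plot 5: block 2 has {1, 3, 4, 5} and plot 5 has {3}, leaving only 2.
Block 3, plot 2: block 3 has {4} and plot 2 has {1, 3, 5}, leaving only 2.
Block 1, plot 2: block 1 has {3} and plot 2 has {1, 2, 3, 5}, leaving only 4.
Block 1, plot 1: block 1 has {3, 4} and plot 1 has {1, 5}, leaving only 2.
Block 1, plot 3: block 1 has {2, 3, 4} and plot 3 has {3, 4, 5}, leaving only 1.
Block 1, plot 5: block 1 has {1, 2, 3, 4} and plot 5 has {2, 3}, leaving only 5.
So block 1 reads: 2 4 1 3 5.

2 4 1 3 5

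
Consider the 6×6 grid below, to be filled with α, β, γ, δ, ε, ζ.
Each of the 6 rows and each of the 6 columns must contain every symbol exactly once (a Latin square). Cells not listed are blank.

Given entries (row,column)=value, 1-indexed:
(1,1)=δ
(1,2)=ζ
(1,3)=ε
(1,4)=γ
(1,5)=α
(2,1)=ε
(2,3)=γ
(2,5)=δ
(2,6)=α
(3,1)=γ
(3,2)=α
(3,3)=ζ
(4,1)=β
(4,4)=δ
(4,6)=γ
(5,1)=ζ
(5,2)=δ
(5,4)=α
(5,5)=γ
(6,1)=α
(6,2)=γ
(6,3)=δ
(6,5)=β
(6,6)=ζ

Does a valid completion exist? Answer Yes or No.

No row or column among the givens repeats a symbol, and propagating forced cells runs into no contradiction.
One valid completion exists (for instance, δ ζ ε γ α β / ε β γ ζ δ α / γ α ζ β ε δ / β ε α δ ζ γ / ζ δ β α γ ε / α γ δ ε β ζ).

Yes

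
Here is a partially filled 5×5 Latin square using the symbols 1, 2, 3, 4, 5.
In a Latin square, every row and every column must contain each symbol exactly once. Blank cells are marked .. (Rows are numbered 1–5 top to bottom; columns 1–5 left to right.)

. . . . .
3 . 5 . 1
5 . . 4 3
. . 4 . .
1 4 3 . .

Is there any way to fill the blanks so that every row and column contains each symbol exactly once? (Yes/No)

No

Row 2, column 2: row 2 has {1, 3, 5} and column 2 has {4}, so it must be 2.
Now row 2, column 4: row 2 together with column 4 already contain {1, 2, 3, 4, 5} — every symbol — so nothing can go there. The grid has no valid completion.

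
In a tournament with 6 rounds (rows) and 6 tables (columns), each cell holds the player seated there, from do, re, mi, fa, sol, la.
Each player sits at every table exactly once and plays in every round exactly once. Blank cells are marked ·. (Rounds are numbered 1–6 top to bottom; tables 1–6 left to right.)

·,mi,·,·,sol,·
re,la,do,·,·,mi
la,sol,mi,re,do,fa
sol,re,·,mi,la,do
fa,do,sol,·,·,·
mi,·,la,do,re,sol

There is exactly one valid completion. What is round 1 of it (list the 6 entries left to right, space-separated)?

do mi re fa sol la

Round 1, table 1: round 1 has {mi, sol} and table 1 has {re, mi, fa, sol, la}, leaving only do.
Round 2, table 5: round 2 has {do, re, mi, la} and table 5 has {do, re, sol, la}, leaving only fa.
Round 2, table 4: round 2 has {do, re, mi, fa, la} and table 4 has {do, re, mi}, leaving only sol.
Round 4, table 3: round 4 has {do, re, mi, sol, la} and table 3 has {do, mi, sol, la}, leaving only fa.
Round 1, table 3: round 1 has {do, mi, sol} and table 3 has {do, mi, fa, sol, la}, leaving only re.
Round 1, table 6: round 1 has {do, re, mi, sol} and table 6 has {do, mi, fa, sol}, leaving only la.
Round 1, table 4: round 1 has {do, re, mi, sol, la} and table 4 has {do, re, mi, sol}, leaving only fa.
So round 1 reads: do mi re fa sol la.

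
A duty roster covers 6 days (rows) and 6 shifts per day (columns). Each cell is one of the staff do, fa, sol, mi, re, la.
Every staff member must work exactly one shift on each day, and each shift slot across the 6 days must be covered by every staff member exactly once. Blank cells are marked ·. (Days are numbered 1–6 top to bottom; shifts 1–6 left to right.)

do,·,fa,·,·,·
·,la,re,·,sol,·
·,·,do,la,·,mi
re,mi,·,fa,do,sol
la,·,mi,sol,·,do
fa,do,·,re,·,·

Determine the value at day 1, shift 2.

sol

Day 1, shift 4: day 1 has {do, fa} and shift 4 has {fa, sol, re, la}, leaving only mi.
Day 2, shift 1: day 2 has {sol, re, la} and shift 1 has {do, fa, re, la}, leaving only mi.
Day 2, shift 4: day 2 has {sol, mi, re, la} and shift 4 has {fa, sol, mi, re, la}, leaving only do.
Day 2, shift 6: day 2 has {do, sol, mi, re, la} and shift 6 has {do, sol, mi}, leaving only fa.
Day 3, shift 1: day 3 has {do, mi, la} and shift 1 has {do, fa, mi, re, la}, leaving only sol.
Day 4, shift 3: day 4 has {do, fa, sol, mi, re} and shift 3 has {do, fa, mi, re}, leaving only la.
Day 6, shift 3: day 6 has {do, fa, re} and shift 3 has {do, fa, mi, re, la}, leaving only sol.
Day 6, shift 6: day 6 has {do, fa, sol, re} and shift 6 has {do, fa, sol, mi}, leaving only la.
Day 1, shift 6: day 1 has {do, fa, mi} and shift 6 has {do, fa, sol, mi, la}, leaving only re.
Day 1 already has {do, fa, mi, re} and shift 2 already has {do, mi, la}, so day 1, shift 2 must be sol.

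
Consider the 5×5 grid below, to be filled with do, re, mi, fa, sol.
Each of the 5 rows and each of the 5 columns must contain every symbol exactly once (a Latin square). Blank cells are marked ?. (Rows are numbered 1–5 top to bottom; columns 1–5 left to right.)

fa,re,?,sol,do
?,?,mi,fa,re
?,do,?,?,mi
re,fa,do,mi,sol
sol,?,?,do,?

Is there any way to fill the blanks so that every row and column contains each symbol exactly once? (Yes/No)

No

Row 1, column 3: row 1 together with column 3 already contain {do, re, mi, fa, sol} — every symbol — so nothing can go there. The grid has no valid completion.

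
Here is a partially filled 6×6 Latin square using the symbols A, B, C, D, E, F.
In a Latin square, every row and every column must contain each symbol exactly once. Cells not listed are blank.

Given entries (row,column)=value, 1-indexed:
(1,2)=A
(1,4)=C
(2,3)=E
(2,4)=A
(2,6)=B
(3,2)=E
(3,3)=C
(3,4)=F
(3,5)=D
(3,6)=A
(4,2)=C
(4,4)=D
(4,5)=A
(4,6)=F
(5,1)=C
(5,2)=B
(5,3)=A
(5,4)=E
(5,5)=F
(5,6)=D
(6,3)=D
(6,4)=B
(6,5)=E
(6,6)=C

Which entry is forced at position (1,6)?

E

Row 1 already has {A, C} and column 6 already has {A, B, C, D, F}, so row 1, column 6 must be E.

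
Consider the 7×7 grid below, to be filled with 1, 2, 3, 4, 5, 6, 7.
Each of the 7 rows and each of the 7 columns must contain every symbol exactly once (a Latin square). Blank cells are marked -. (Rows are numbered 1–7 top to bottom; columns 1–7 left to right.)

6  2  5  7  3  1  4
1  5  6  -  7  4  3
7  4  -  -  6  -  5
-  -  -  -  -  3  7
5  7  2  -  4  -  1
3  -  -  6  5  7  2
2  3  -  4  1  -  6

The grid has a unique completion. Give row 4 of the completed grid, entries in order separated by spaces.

4 6 1 5 2 3 7

Row 4, column 1: row 4 has {3, 7} and column 1 has {1, 2, 3, 5, 6, 7}, leaving only 4.
Row 4, column 3: row 4 has {3, 4, 7} and column 3 has {2, 5, 6}, leaving only 1.
Row 4, column 2: row 4 has {1, 3, 4, 7} and column 2 has {2, 3, 4, 5, 7}, leaving only 6.
Row 4, column 5: row 4 has {1, 3, 4, 6, 7} and column 5 has {1, 3, 4, 5, 6, 7}, leaving only 2.
Row 4, column 4: row 4 has {1, 2, 3, 4, 6, 7} and column 4 has {4, 6, 7}, leaving only 5.
So row 4 reads: 4 6 1 5 2 3 7.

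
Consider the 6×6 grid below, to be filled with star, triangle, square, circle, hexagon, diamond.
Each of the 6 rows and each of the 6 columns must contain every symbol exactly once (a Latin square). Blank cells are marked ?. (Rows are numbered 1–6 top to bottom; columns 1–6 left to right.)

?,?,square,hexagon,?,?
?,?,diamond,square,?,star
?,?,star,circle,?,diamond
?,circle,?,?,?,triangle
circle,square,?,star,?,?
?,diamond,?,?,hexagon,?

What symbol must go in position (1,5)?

Row 1, column 6: row 1 has {square, hexagon} and column 6 has {star, triangle, diamond}, leaving only circle.
Row 4, column 3: row 4 has {triangle, circle} and column 3 has {star, square, diamond}, leaving only hexagon.
Row 4, column 4: row 4 has {triangle, circle, hexagon} and column 4 has {star, square, circle, hexagon}, leaving only diamond.
Row 5, column 3: row 5 has {star, square, circle} and column 3 has {star, square, hexagon, diamond}, leaving only triangle.
Row 5, column 5: row 5 has {star, triangle, square, circle} and column 5 has {hexagon}, leaving only diamond.
Row 5, column 6: row 5 has {star, triangle, square, circle, diamond} and column 6 has {star, triangle, circle, diamond}, leaving only hexagon.
Row 6, column 3: row 6 has {hexagon, diamond} and column 3 has {star, triangle, square, hexagon, diamond}, leaving only circle.
Row 6, column 4: row 6 has {circle, hexagon, diamond} and column 4 has {star, square, circle, hexagon, diamond}, leaving only triangle.
Row 6, column 6: row 6 has {triangle, circle, hexagon, diamond} and column 6 has {star, triangle, circle, hexagon, diamond}, leaving only square.
Row 6, column 1: row 6 has {triangle, square, circle, hexagon, diamond} and column 1 has {circle}, leaving only star.
Row 4, column 1: row 4 has {triangle, circle, hexagon, diamond} and column 1 has {star, circle}, leaving only square.
Row 4, column 5: row 4 has {triangle, square, circle, hexagon, diamond} and column 5 has {hexagon, diamond}, leaving only star.
Row 1 already has {square, circle, hexagon} and column 5 already has {star, hexagon, diamond}, so row 1, column 5 must be triangle.

triangle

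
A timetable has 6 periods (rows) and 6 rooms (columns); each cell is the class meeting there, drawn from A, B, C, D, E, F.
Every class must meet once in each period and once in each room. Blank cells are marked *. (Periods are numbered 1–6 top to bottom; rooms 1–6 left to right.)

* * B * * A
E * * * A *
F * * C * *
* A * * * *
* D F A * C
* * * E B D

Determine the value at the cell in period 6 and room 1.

A

Period 5, room 1: period 5 has {A, C, D, F} and room 1 has {E, F}, leaving only B.
Period 5, room 5: period 5 has {A, B, C, D, F} and room 5 has {A, B}, leaving only E.
Period 3, room 5: period 3 has {C, F} and room 5 has {A, B, E}, leaving only D.
Period 6, room 1 is narrowed to {A, C}.
If it were C, then period 4, room 1 would be left with no valid symbol.
So period 6, room 1 must be A.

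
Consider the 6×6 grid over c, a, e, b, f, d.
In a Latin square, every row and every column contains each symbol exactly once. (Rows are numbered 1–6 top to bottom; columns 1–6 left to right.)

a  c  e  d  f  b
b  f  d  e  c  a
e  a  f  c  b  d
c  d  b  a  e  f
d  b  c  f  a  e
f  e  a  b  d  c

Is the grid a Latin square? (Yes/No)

Yes

Each row is a permutation of the 6 symbols, and so is each column.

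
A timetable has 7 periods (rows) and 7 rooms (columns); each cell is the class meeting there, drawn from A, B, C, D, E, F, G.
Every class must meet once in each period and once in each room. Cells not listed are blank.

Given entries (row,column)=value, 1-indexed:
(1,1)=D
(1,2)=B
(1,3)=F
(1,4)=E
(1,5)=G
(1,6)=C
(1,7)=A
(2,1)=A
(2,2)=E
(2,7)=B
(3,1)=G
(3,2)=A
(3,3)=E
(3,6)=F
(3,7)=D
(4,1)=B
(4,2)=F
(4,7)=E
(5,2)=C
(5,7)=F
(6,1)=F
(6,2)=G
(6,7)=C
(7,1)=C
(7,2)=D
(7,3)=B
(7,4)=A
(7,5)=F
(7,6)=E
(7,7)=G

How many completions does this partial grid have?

10

Period 2, room 3: eliminating its period and room leaves {C, D, G}.
Period 2, room 4: eliminating its period and room leaves {C, D, F, G}.
Period 2, room 5: eliminating its period and room leaves {C, D}.
Period 2, room 6: eliminating its period and room leaves {D, G}.
Period 3, room 4: eliminating its period and room leaves {B, C}.
Period 3, room 5: eliminating its period and room leaves {B, C}.
Period 4, room 3: eliminating its period and room leaves {A, C, D, G}.
Period 4, room 4: eliminating its period and room leaves {C, D, G}.
Period 4, room 5: eliminating its period and room leaves {A, C, D}.
Period 4, room 6: eliminating its period and room leaves {A, D, G}.
Period 5, room 1: eliminating its period and room leaves {E}.
Period 5, room 3: eliminating its period and room leaves {A, D, G}.
Period 5, room 4: eliminating its period and room leaves {B, D, G}.
Period 5, room 5: eliminating its period and room leaves {A, B, D, E}.
Period 5, room 6: eliminating its period and room leaves {A, B, D, G}.
Period 6, room 3: eliminating its period and room leaves {A, D}.
Period 6, room 4: eliminating its period and room leaves {B, D}.
Period 6, room 5: eliminating its period and room leaves {A, B, D, E}.
Period 6, room 6: eliminating its period and room leaves {A, B, D}.
Enumerating the assignments across these blanks that avoid any period or room repeat gives 10 completions.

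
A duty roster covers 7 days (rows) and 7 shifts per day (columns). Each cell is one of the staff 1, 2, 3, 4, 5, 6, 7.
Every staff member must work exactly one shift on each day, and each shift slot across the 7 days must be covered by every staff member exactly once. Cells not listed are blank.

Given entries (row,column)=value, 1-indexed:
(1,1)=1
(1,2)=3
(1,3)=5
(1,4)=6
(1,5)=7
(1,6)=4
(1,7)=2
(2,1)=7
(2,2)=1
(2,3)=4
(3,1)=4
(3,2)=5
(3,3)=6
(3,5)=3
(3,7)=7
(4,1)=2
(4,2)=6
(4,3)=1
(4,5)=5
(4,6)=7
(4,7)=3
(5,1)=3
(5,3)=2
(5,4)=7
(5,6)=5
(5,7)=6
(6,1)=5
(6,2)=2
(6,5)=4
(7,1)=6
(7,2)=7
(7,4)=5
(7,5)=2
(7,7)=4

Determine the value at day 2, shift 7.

5

Day 2 already has {1, 4, 7} and shift 7 already has {2, 3, 4, 6, 7}, so day 2, shift 7 must be 5.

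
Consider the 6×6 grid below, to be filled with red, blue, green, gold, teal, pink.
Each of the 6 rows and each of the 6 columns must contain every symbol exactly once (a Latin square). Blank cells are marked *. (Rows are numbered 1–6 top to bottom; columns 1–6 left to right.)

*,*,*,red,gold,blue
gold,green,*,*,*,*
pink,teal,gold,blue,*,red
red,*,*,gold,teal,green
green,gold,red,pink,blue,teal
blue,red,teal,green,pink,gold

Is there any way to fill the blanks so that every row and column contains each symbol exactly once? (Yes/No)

No row or column among the givens repeats a symbol, and propagating forced cells runs into no contradiction.
One valid completion exists (for instance, teal pink green red gold blue / gold green blue teal red pink / pink teal gold blue green red / red blue pink gold teal green / green gold red pink blue teal / blue red teal green pink gold).

Yes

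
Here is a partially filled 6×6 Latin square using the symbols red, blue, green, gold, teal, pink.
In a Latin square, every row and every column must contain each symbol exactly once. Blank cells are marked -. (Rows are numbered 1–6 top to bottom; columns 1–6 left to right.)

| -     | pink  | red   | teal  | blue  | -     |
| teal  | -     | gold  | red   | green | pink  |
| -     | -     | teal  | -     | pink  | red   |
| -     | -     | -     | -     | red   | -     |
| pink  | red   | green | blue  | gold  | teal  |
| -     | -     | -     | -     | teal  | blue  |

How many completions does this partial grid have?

4

Row 1, column 1: eliminating its row and column leaves {green, gold}.
Row 1, column 6: eliminating its row and column leaves {green, gold}.
Row 2, column 2: eliminating its row and column leaves {blue}.
Row 3, column 1: eliminating its row and column leaves {blue, green, gold}.
Row 3, column 2: eliminating its row and column leaves {blue, green, gold}.
Row 3, column 4: eliminating its row and column leaves {green, gold}.
Row 4, column 1: eliminating its row and column leaves {blue, green, gold}.
Row 4, column 2: eliminating its row and column leaves {blue, green, gold, teal}.
Row 4, column 3: eliminating its row and column leaves {blue, pink}.
Row 4, column 4: eliminating its row and column leaves {green, gold, pink}.
Row 4, column 6: eliminating its row and column leaves {green, gold}.
Row 6, column 1: eliminating its row and column leaves {red, green, gold}.
Row 6, column 2: eliminating its row and column leaves {green, gold}.
Row 6, column 3: eliminating its row and column leaves {pink}.
Row 6, column 4: eliminating its row and column leaves {green, gold, pink}.
Enumerating the assignments across these blanks that avoid any row or column repeat gives 4 completions.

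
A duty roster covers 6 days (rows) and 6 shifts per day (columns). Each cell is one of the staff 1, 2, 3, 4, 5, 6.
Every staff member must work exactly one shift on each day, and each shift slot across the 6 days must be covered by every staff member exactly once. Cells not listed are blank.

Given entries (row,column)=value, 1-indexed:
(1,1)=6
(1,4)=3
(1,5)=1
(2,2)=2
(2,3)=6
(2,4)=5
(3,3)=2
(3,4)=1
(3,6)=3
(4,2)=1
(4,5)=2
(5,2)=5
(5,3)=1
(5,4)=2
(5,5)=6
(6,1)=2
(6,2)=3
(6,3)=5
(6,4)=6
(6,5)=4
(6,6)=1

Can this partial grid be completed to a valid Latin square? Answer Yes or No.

No

Day 1, shift 2: day 1 has {1, 3, 6} and shift 2 has {1, 2, 3, 5}, so it must be 4.
Now day 1, shift 3: day 1 together with shift 3 already contain {1, 2, 3, 4, 5, 6} — every symbol — so nothing can go there. The grid has no valid completion.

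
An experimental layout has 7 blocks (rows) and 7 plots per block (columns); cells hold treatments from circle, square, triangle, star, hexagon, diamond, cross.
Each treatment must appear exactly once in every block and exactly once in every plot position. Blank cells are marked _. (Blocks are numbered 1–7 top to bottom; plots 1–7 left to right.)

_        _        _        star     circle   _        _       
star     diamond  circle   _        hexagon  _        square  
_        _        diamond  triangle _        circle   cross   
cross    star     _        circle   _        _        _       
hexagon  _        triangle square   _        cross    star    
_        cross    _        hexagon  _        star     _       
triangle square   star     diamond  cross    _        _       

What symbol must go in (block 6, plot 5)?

Block 2, plot 4: block 2 has {circle, square, star, hexagon, diamond} and plot 4 has {circle, square, triangle, star, hexagon, diamond}, leaving only cross.
Block 2, plot 6: block 2 has {circle, square, star, hexagon, diamond, cross} and plot 6 has {circle, star, cross}, leaving only triangle.
Block 3, plot 1: block 3 has {circle, triangle, diamond, cross} and plot 1 has {triangle, star, hexagon, cross}, leaving only square.
Block 1, plot 1: block 1 has {circle, star} and plot 1 has {square, triangle, star, hexagon, cross}, leaving only diamond.
Block 3, plot 2: block 3 has {circle, square, triangle, diamond, cross} and plot 2 has {square, star, diamond, cross}, leaving only hexagon.
Block 1, plot 2: block 1 has {circle, star, diamond} and plot 2 has {square, star, hexagon, diamond, cross}, leaving only triangle.
Block 1, plot 7: block 1 has {circle, triangle, star, diamond} and plot 7 has {square, star, cross}, leaving only hexagon.
Block 1, plot 6: block 1 has {circle, triangle, star, hexagon, diamond} and plot 6 has {circle, triangle, star, cross}, leaving only square.
Block 1, plot 3: block 1 has {circle, square, triangle, star, hexagon, diamond} and plot 3 has {circle, triangle, star, diamond}, leaving only cross.
Block 3, plot 5: block 3 has {circle, square, triangle, hexagon, diamond, cross} and plot 5 has {circle, hexagon, cross}, leaving only star.
Block 5, plot 2: block 5 has {square, triangle, star, hexagon, cross} and plot 2 has {square, triangle, star, hexagon, diamond, cross}, leaving only circle.
Block 5, plot 5: block 5 has {circle, square, triangle, star, hexagon, cross} and plot 5 has {circle, star, hexagon, cross}, leaving only diamond.
Block 6, plot 1: block 6 has {star, hexagon, cross} and plot 1 has {square, triangle, star, hexagon, diamond, cross}, leaving only circle.
Block 6, plot 3: block 6 has {circle, star, hexagon, cross} and plot 3 has {circle, triangle, star, diamond, cross}, leaving only square.
Block 6 already has {circle, square, star, hexagon, cross} and plot 5 already has {circle, star, hexagon, diamond, cross}, so block 6, plot 5 must be triangle.

triangle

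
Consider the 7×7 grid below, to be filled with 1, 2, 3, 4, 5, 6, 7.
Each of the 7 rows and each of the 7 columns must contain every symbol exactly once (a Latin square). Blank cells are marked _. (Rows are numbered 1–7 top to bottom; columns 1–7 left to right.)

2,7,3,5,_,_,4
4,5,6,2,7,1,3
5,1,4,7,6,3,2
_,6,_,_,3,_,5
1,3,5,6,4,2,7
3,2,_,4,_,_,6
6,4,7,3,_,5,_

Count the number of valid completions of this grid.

Row 1, column 5: eliminating its row and column leaves {1}.
Row 1, column 6: eliminating its row and column leaves {6}.
Row 4, column 1: eliminating its row and column leaves {7}.
Row 4, column 3: eliminating its row and column leaves {1, 2}.
Row 4, column 4: eliminating its row and column leaves {1}.
Row 4, column 6: eliminating its row and column leaves {4, 7}.
Row 6, column 3: eliminating its row and column leaves {1}.
Row 6, column 5: eliminating its row and column leaves {1, 5}.
Row 6, column 6: eliminating its row and column leaves {7}.
Row 7, column 5: eliminating its row and column leaves {1, 2}.
Row 7, column 7: eliminating its row and column leaves {1}.
Only one assignment across all blanks avoids any row or column repeat, giving 1 completion.

1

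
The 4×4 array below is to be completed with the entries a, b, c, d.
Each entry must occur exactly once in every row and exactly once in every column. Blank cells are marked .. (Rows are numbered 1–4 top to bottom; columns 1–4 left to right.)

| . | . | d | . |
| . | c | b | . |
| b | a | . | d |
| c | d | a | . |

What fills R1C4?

c

Row 1, column 1: row 1 has {d} and column 1 has {b, c}, leaving only a.
Row 1, column 2: row 1 has {a, d} and column 2 has {a, c, d}, leaving only b.
Row 1 already has {a, b, d} and column 4 already has {d}, so row 1, column 4 must be c.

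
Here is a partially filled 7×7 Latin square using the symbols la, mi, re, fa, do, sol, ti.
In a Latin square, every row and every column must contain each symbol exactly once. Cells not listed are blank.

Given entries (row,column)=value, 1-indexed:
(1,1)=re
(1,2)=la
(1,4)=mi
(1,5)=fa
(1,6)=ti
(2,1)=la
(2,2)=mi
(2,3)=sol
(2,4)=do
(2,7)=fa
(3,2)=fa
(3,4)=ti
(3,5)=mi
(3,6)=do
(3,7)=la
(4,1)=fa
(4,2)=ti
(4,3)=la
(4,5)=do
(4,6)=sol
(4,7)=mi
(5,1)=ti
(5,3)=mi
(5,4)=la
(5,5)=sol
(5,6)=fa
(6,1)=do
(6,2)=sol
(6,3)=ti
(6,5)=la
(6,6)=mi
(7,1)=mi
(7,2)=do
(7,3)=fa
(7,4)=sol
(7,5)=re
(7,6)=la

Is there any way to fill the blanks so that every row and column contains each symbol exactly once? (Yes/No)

No row or column among the givens repeats a symbol, and propagating forced cells runs into no contradiction.
One valid completion exists (for instance, re la do mi fa ti sol / la mi sol do ti re fa / sol fa re ti mi do la / fa ti la re do sol mi / ti re mi la sol fa do / do sol ti fa la mi re / mi do fa sol re la ti).

Yes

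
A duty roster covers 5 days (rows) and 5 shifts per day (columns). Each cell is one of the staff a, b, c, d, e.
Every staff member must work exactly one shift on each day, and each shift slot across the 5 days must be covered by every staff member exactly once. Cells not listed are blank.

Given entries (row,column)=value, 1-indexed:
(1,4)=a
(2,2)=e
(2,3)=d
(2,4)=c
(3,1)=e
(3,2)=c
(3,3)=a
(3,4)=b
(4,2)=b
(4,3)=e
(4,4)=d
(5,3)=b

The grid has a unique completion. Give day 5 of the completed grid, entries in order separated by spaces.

d a b e c

Day 5, shift 4: day 5 has {b} and shift 4 has {a, b, c, d}, leaving only e.
Day 1, shift 2: day 1 has {a} and shift 2 has {b, c, e}, leaving only d.
Day 5, shift 2: day 5 has {b, e} and shift 2 has {b, c, d, e}, leaving only a.
Day 1, shift 3: day 1 has {a, d} and shift 3 has {a, b, d, e}, leaving only c.
Day 1, shift 1: day 1 has {a, c, d} and shift 1 has {e}, leaving only b.
Day 1, shift 5: day 1 has {a, b, c, d} and shift 5 has {}, leaving only e.
Day 2, shift 1: day 2 has {c, d, e} and shift 1 has {b, e}, leaving only a.
Day 2, shift 5: day 2 has {a, c, d, e} and shift 5 has {e}, leaving only b.
Day 3, shift 5: day 3 has {a, b, c, e} and shift 5 has {b, e}, leaving only d.
Day 5, shift 5: day 5 has {a, b, e} and shift 5 has {b, d, e}, leaving only c.
Day 5, shift 1: day 5 has {a, b, c, e} and shift 1 has {a, b, e}, leaving only d.
So day 5 reads: d a b e c.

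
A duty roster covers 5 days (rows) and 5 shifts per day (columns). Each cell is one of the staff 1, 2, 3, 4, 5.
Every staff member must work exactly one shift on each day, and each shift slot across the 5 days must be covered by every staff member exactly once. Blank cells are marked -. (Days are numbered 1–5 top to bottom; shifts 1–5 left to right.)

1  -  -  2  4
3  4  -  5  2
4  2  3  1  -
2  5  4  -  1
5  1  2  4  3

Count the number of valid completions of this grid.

1

Day 1, shift 2: eliminating its day and shift leaves {3}.
Day 1, shift 3: eliminating its day and shift leaves {5}.
Day 2, shift 3: eliminating its day and shift leaves {1}.
Day 3, shift 5: eliminating its day and shift leaves {5}.
Day 4, shift 4: eliminating its day and shift leaves {3}.
Only one assignment across all blanks avoids any day or shift repeat, giving 1 completion.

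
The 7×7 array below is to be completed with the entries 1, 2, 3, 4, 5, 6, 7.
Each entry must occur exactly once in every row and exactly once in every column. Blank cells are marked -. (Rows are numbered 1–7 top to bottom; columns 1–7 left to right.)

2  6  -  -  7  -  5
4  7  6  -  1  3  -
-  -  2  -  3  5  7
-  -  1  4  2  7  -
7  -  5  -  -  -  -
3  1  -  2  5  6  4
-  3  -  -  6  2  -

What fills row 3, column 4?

6

Row 2, column 4: row 2 has {1, 3, 4, 6, 7} and column 4 has {2, 4}, leaving only 5.
Row 2, column 7: row 2 has {1, 3, 4, 5, 6, 7} and column 7 has {4, 5, 7}, leaving only 2.
Row 3, column 2: row 3 has {2, 3, 5, 7} and column 2 has {1, 3, 6, 7}, leaving only 4.
Row 4, column 2: row 4 has {1, 2, 4, 7} and column 2 has {1, 3, 4, 6, 7}, leaving only 5.
Row 4, column 1: row 4 has {1, 2, 4, 5, 7} and column 1 has {2, 3, 4, 7}, leaving only 6.
Row 3, column 1: row 3 has {2, 3, 4, 5, 7} and column 1 has {2, 3, 4, 6, 7}, leaving only 1.
Row 3 already has {1, 2, 3, 4, 5, 7} and column 4 already has {2, 4, 5}, so row 3, column 4 must be 6.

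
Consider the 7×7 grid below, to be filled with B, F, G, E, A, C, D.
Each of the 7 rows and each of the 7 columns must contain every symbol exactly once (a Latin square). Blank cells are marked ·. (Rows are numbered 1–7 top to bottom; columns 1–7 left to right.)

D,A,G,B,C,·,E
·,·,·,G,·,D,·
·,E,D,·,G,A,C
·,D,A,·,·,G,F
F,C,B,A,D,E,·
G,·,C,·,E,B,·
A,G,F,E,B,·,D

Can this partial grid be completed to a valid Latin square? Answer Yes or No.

No

Row 4, column 5: row 4 together with column 5 already contain {B, F, G, E, A, C, D} — every symbol — so nothing can go there. The grid has no valid completion.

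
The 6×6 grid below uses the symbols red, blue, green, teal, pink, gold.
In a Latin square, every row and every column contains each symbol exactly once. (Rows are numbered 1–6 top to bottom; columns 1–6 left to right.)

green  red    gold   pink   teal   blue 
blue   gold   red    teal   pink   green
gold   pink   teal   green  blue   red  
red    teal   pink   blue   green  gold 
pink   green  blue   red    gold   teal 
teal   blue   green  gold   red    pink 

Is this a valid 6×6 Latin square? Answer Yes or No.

Yes

Each row is a permutation of the 6 symbols, and so is each column.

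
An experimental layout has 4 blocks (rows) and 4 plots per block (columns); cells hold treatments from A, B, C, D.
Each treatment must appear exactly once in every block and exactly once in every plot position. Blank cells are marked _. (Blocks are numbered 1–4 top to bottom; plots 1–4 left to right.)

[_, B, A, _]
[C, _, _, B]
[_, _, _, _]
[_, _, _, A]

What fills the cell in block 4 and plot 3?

Block 1, plot 1: block 1 has {A, B} and plot 1 has {C}, leaving only D.
Block 1, plot 4: block 1 has {A, B, D} and plot 4 has {A, B}, leaving only C.
Block 2, plot 3: block 2 has {B, C} and plot 3 has {A}, leaving only D.
Block 2, plot 2: block 2 has {B, C, D} and plot 2 has {B}, leaving only A.
Block 3, plot 4: block 3 has {} and plot 4 has {A, B, C}, leaving only D.
Block 3, plot 2: block 3 has {D} and plot 2 has {A, B}, leaving only C.
Block 3, plot 3: block 3 has {C, D} and plot 3 has {A, D}, leaving only B.
Block 4 already has {A} and plot 3 already has {A, B, D}, so block 4, plot 3 must be C.

C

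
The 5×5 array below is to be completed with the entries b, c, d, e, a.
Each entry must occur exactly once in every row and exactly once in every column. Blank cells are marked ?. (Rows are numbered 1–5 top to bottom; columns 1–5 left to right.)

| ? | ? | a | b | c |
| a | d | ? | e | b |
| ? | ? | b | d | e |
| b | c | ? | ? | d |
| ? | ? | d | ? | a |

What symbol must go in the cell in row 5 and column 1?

e

Row 1, column 2: row 1 has {b, c, a} and column 2 has {c, d}, leaving only e.
Row 1, column 1: row 1 has {b, c, e, a} and column 1 has {b, a}, leaving only d.
Row 2, column 3: row 2 has {b, d, e, a} and column 3 has {b, d, a}, leaving only c.
Row 3, column 1: row 3 has {b, d, e} and column 1 has {b, d, a}, leaving only c.
Row 5 already has {d, a} and column 1 already has {b, c, d, a}, so row 5, column 1 must be e.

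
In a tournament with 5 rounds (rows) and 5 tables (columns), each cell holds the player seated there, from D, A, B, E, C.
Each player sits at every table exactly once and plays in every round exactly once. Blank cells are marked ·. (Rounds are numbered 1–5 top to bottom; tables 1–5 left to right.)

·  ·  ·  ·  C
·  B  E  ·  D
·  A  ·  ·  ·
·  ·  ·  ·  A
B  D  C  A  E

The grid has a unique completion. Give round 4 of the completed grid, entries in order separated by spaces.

Round 1, table 2: round 1 has {C} and table 2 has {D, A, B}, leaving only E.
Round 4, table 2: round 4 has {A} and table 2 has {D, A, B, E}, leaving only C.
Round 2, table 4: round 2 has {D, B, E} and table 4 has {A}, leaving only C.
Round 2, table 1: round 2 has {D, B, E, C} and table 1 has {B}, leaving only A.
Round 1, table 1: round 1 has {E, C} and table 1 has {A, B}, leaving only D.
Round 4, table 1: round 4 has {A, C} and table 1 has {D, A, B}, leaving only E.
Round 1, table 4: round 1 has {D, E, C} and table 4 has {A, C}, leaving only B.
Round 4, table 4: round 4 has {A, E, C} and table 4 has {A, B, C}, leaving only D.
Round 4, table 3: round 4 has {D, A, E, C} and table 3 has {E, C}, leaving only B.
So round 4 reads: E C B D A.

E C B D A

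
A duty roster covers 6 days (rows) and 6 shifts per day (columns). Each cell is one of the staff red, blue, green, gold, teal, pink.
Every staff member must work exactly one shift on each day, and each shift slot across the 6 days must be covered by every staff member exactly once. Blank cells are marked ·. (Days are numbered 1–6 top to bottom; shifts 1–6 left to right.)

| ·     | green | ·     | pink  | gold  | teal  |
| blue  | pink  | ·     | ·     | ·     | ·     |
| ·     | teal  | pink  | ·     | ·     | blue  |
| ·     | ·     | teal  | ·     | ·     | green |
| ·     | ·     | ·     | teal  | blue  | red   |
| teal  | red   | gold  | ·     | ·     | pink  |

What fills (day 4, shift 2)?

Day 1, shift 1: day 1 has {green, gold, teal, pink} and shift 1 has {blue, teal}, leaving only red.
Day 1, shift 3: day 1 has {red, green, gold, teal, pink} and shift 3 has {gold, teal, pink}, leaving only blue.
Day 2, shift 6: day 2 has {blue, pink} and shift 6 has {red, blue, green, teal, pink}, leaving only gold.
Day 5, shift 2: day 5 has {red, blue, teal} and shift 2 has {red, green, teal, pink}, leaving only gold.
Day 4 already has {green, teal} and shift 2 already has {red, green, gold, teal, pink}, so day 4, shift 2 must be blue.

blue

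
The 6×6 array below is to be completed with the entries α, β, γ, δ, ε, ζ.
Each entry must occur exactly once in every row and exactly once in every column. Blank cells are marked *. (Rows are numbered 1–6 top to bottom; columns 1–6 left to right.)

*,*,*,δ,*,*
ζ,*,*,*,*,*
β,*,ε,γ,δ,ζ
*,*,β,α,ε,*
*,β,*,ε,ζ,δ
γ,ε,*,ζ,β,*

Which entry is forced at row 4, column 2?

ζ

Row 2, column 4: row 2 has {ζ} and column 4 has {α, γ, δ, ε, ζ}, leaving only β.
Row 3, column 2: row 3 has {β, γ, δ, ε, ζ} and column 2 has {β, ε}, leaving only α.
Row 4, column 1: row 4 has {α, β, ε} and column 1 has {β, γ, ζ}, leaving only δ.
Row 4, column 6: row 4 has {α, β, δ, ε} and column 6 has {δ, ζ}, leaving only γ.
Row 4 already has {α, β, γ, δ, ε} and column 2 already has {α, β, ε}, so row 4, column 2 must be ζ.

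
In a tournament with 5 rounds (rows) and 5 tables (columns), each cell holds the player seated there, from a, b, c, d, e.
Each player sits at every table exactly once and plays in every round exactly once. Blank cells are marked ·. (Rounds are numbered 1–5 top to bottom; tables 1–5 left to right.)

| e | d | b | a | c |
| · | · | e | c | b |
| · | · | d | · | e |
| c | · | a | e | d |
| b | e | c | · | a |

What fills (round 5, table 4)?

d

Round 5 already has {a, b, c, e} and table 4 already has {a, c, e}, so round 5, table 4 must be d.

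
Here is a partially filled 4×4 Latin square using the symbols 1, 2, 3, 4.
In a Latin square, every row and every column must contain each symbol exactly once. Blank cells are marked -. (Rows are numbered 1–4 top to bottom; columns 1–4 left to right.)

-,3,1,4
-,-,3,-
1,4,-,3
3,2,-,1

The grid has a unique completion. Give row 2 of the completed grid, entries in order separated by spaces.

4 1 3 2

Row 2, column 2: row 2 has {3} and column 2 has {2, 3, 4}, leaving only 1.
Row 2, column 4: row 2 has {1, 3} and column 4 has {1, 3, 4}, leaving only 2.
Row 2, column 1: row 2 has {1, 2, 3} and column 1 has {1, 3}, leaving only 4.
So row 2 reads: 4 1 3 2.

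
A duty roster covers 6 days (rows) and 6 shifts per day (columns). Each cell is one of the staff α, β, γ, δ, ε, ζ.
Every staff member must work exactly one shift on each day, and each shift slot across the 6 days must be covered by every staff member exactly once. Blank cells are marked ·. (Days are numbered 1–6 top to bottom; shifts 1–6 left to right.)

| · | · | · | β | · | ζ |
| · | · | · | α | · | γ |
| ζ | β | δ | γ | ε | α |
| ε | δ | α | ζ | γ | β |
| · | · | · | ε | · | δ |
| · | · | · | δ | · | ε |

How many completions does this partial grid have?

Day 1, shift 1: eliminating its day and shift leaves {α, γ, δ}.
Day 1, shift 2: eliminating its day and shift leaves {α, γ, ε}.
Day 1, shift 3: eliminating its day and shift leaves {γ, ε}.
Day 1, shift 5: eliminating its day and shift leaves {α, δ}.
Day 2, shift 1: eliminating its day and shift leaves {β, δ}.
Day 2, shift 2: eliminating its day and shift leaves {ε, ζ}.
Day 2, shift 3: eliminating its day and shift leaves {β, ε, ζ}.
Day 2, shift 5: eliminating its day and shift leaves {β, δ, ζ}.
Day 5, shift 1: eliminating its day and shift leaves {α, β, γ}.
Day 5, shift 2: eliminating its day and shift leaves {α, γ, ζ}.
Day 5, shift 3: eliminating its day and shift leaves {β, γ, ζ}.
Day 5, shift 5: eliminating its day and shift leaves {α, β, ζ}.
Day 6, shift 1: eliminating its day and shift leaves {α, β, γ}.
Day 6, shift 2: eliminating its day and shift leaves {α, γ, ζ}.
Day 6, shift 3: eliminating its day and shift leaves {β, γ, ζ}.
Day 6, shift 5: eliminating its day and shift leaves {α, β, ζ}.
Enumerating the assignments across these blanks that avoid any day or shift repeat gives 20 completions.

20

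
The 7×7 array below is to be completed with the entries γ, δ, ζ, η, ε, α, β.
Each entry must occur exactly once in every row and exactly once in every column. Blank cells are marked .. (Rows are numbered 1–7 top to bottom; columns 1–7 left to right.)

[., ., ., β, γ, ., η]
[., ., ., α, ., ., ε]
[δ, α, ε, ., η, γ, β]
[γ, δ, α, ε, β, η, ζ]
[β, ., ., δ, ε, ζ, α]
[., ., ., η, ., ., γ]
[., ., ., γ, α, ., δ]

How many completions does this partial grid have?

14

Row 1, column 1: eliminating its row and column leaves {ζ, ε, α}.
Row 1, column 2: eliminating its row and column leaves {ζ, ε}.
Row 1, column 3: eliminating its row and column leaves {δ, ζ}.
Row 1, column 6: eliminating its row and column leaves {δ, ε, α}.
Row 2, column 1: eliminating its row and column leaves {ζ, η}.
Row 2, column 2: eliminating its row and column leaves {γ, ζ, η, β}.
Row 2, column 3: eliminating its row and column leaves {γ, δ, ζ, η, β}.
Row 2, column 5: eliminating its row and column leaves {δ, ζ}.
Row 2, column 6: eliminating its row and column leaves {δ, β}.
Row 3, column 4: eliminating its row and column leaves {ζ}.
Row 5, column 2: eliminating its row and column leaves {γ, η}.
Row 5, column 3: eliminating its row and column leaves {γ, η}.
Row 6, column 1: eliminating its row and column leaves {ζ, ε, α}.
Row 6, column 2: eliminating its row and column leaves {ζ, ε, β}.
Row 6, column 3: eliminating its row and column leaves {δ, ζ, β}.
Row 6, column 5: eliminating its row and column leaves {δ, ζ}.
Row 6, column 6: eliminating its row and column leaves {δ, ε, α, β}.
Row 7, column 1: eliminating its row and column leaves {ζ, η, ε}.
Row 7, column 2: eliminating its row and column leaves {ζ, η, ε, β}.
Row 7, column 3: eliminating its row and column leaves {ζ, η, β}.
Row 7, column 6: eliminating its row and column leaves {ε, β}.
Enumerating the assignments across these blanks that avoid any row or column repeat gives 14 completions.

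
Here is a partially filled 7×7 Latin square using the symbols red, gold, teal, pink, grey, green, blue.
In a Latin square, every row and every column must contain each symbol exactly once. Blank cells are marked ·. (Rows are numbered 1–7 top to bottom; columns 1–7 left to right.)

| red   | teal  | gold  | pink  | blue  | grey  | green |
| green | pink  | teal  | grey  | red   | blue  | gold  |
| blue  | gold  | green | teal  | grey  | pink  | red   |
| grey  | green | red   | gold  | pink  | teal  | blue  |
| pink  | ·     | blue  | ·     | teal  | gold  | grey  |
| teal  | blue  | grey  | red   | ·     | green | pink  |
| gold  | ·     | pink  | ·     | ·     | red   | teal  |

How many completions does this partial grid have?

Row 5, column 2: eliminating its row and column leaves {red}.
Row 5, column 4: eliminating its row and column leaves {green}.
Row 6, column 5: eliminating its row and column leaves {gold}.
Row 7, column 2: eliminating its row and column leaves {grey}.
Row 7, column 4: eliminating its row and column leaves {green, blue}.
Row 7, column 5: eliminating its row and column leaves {green}.
Only one assignment across all blanks avoids any row or column repeat, giving 1 completion.

1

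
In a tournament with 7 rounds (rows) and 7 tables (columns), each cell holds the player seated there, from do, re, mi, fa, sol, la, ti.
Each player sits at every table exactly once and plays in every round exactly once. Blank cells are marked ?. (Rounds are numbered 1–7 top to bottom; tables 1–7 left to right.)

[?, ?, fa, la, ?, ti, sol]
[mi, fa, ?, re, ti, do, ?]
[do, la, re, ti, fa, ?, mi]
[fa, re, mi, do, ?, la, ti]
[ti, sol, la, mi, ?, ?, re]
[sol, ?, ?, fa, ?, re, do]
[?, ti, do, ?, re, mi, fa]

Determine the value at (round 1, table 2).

do

Round 1, table 1: round 1 has {fa, sol, la, ti} and table 1 has {do, mi, fa, sol, ti}, leaving only re.
Round 2, table 3: round 2 has {do, re, mi, fa, ti} and table 3 has {do, re, mi, fa, la}, leaving only sol.
Round 2, table 7: round 2 has {do, re, mi, fa, sol, ti} and table 7 has {do, re, mi, fa, sol, ti}, leaving only la.
Round 3, table 6: round 3 has {do, re, mi, fa, la, ti} and table 6 has {do, re, mi, la, ti}, leaving only sol.
Round 4, table 5: round 4 has {do, re, mi, fa, la, ti} and table 5 has {re, fa, ti}, leaving only sol.
Round 5, table 5: round 5 has {re, mi, sol, la, ti} and table 5 has {re, fa, sol, ti}, leaving only do.
Round 1, table 5: round 1 has {re, fa, sol, la, ti} and table 5 has {do, re, fa, sol, ti}, leaving only mi.
Round 1 already has {re, mi, fa, sol, la, ti} and table 2 already has {re, fa, sol, la, ti}, so round 1, table 2 must be do.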